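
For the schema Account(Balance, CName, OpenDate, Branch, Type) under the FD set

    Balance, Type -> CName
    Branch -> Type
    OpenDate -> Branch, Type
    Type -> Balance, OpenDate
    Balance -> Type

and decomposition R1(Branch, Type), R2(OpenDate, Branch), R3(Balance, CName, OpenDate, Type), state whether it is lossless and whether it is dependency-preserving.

lossless and dependency-preserving

Lossless test (chase): Rows 1 and 2 agree on Branch; apply Branch→Type and equate their Type entries. Rows 2 and 3 agree on OpenDate; apply OpenDate→Branch, Type and equate their Branch, Type entries. Rows 1 and 2 agree on Type; apply Type→Balance, OpenDate and equate their Balance, OpenDate entries. Rows 1 and 3 agree on Type; apply Type→Balance, OpenDate and equate their Balance, OpenDate entries. Rows 1 and 2 agree on Balance, Type; apply Balance, Type→CName and equate their CName entries. Rows 1 and 3 agree on Balance, Type; apply Balance, Type→CName and equate their CName entries. Row 1 is now all distinguished symbols — the join is lossless.
Dependency preservation: OpenDate → Branch, Type is not contained in any single fragment, but the restricted closure of its left-hand side across the fragments still reaches the right-hand side; the remaining FDs each lie inside some fragment. All dependencies are preserved.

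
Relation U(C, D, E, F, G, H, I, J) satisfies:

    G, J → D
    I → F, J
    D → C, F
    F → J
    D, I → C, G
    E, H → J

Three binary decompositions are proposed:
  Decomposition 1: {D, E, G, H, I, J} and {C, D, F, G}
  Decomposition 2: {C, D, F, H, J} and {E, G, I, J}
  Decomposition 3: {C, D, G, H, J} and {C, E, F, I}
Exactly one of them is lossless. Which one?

Decomposition 1: common = {D, G}, closure = {C, D, F, G, J} → lossless.
Decomposition 2: common = {J}, closure = {J} → lossy.
Decomposition 3: common = {C}, closure = {C} → lossy.

Decomposition 1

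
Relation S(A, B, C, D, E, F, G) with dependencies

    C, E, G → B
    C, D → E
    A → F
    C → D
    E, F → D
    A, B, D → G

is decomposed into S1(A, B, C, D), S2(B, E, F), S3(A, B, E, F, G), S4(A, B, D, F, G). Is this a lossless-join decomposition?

Chase test. Columns are A, B, C, D, E, F, G; row i has aⱼ where attribute j ∈ Si, else bᵢⱼ.
Initial tableau (one row per fragment):
  row 1: a1 a2 a3 a4 b15 b16 b17
  row 2: b21 a2 b23 b24 a5 a6 b27
  row 3: a1 a2 b33 b34 a5 a6 a7
  row 4: a1 a2 b43 a4 b45 a6 a7
Rows 1 and 3 agree on A; apply A→F and equate their F entries.
Rows 2 and 3 agree on E, F; apply E, F→D and equate their D entries.
Rows 1 and 4 agree on A, B, D; apply A, B, D→G and equate their G entries.
No row becomes fully distinguished — the join is lossy.

No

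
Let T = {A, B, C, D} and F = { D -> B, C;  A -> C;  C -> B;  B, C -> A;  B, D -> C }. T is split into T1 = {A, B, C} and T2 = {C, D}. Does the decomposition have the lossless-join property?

Common attributes: T1 ∩ T2 = {C}.
Closure of {C}: C → B applies, adding B; B, C → A applies, adding A. So (C)⁺ = {A, B, C}.
This closure contains every attribute of T1, so T1 ∩ T2 → T1. The join is lossless.

Yes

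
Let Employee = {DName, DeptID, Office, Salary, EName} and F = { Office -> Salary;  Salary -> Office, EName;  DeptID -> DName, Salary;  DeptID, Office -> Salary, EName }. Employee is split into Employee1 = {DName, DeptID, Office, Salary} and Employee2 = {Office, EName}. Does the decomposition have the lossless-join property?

Yes

Common attributes: Employee1 ∩ Employee2 = {Office}.
Closure of {Office}: Office → Salary applies, adding Salary; Salary → Office, EName applies, adding EName. So (Office)⁺ = {Office, Salary, EName}.
This closure contains every attribute of Employee2, so Employee1 ∩ Employee2 → Employee2. The join is lossless.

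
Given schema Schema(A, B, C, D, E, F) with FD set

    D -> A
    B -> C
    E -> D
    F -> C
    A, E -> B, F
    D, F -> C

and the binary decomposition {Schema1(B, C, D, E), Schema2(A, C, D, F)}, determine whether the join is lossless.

Common attributes: Schema1 ∩ Schema2 = {C, D}.
Closure of {C, D}: D → A applies, adding A. So (C, D)⁺ = {A, C, D}.
The closure contains neither all of Schema1 = {B, C, D, E} nor all of Schema2 = {A, C, D, F}, so the common attributes are not a superkey of either fragment. The join is lossy.

No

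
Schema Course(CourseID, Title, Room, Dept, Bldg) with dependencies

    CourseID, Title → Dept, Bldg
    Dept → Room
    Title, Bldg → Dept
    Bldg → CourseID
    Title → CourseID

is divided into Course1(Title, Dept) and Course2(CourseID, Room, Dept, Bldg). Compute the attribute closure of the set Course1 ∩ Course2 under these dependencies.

Room, Dept

Course1 ∩ Course2 = {Dept}.
Dept → Room applies, adding Room
Closure: {Room, Dept}.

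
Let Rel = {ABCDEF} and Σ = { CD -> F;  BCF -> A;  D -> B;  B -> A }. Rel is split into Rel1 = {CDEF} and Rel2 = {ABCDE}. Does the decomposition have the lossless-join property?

Yes

Common attributes: Rel1 ∩ Rel2 = {CDE}.
Closure of {CDE}: CD → F applies, adding F; D → B applies, adding B; B → A applies, adding A. So (CDE)⁺ = {ABCDEF}.
This closure contains every attribute of Rel1, so Rel1 ∩ Rel2 → Rel1. The join is lossless.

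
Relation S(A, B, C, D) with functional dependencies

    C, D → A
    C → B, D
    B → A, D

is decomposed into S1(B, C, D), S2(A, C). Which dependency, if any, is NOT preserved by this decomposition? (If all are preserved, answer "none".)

B → A, D

Check B → A, D: no single fragment contains all of {A, B, D}, and the restricted closure of {B} across the fragments never reaches {A, D}.
C, D → A is preserved.
C → B, D is preserved.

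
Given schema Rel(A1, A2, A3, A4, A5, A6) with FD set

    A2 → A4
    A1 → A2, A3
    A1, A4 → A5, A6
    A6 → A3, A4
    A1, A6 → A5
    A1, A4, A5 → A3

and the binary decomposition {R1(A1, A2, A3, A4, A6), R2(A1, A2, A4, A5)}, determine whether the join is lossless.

Common attributes: R1 ∩ R2 = {A1, A2, A4}.
Closure of {A1, A2, A4}: A1 → A2, A3 applies, adding A3; A1, A4 → A5, A6 applies, adding A5, A6. So (A1, A2, A4)⁺ = {A1, A2, A3, A4, A5, A6}.
This closure contains every attribute of R1, so R1 ∩ R2 → R1. The join is lossless.

Yes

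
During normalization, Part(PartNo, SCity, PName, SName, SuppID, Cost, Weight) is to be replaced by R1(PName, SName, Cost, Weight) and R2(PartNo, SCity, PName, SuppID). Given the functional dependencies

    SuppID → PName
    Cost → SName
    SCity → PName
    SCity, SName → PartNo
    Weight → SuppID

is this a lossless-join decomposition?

Common attributes: R1 ∩ R2 = {PName}.
No dependency enlarges {PName}, so (PName)⁺ = {PName}.
The closure contains neither all of R1 = {PName, SName, Cost, Weight} nor all of R2 = {PartNo, SCity, PName, SuppID}, so the common attributes are not a superkey of either fragment. The join is lossy.

No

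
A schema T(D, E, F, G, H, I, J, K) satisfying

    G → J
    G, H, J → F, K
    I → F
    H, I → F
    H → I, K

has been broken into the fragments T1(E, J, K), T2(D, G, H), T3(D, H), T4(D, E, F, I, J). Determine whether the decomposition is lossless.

No

Chase test. Columns are D, E, F, G, H, I, J, K; row i has aⱼ where attribute j ∈ Ti, else bᵢⱼ.
Initial tableau (one row per fragment):
  row 1: b11 a2 b13 b14 b15 b16 a7 a8
  row 2: a1 b22 b23 a4 a5 b26 b27 b28
  row 3: a1 b32 b33 b34 a5 b36 b37 b38
  row 4: a1 a2 a3 b44 b45 a6 a7 b48
Rows 2 and 3 agree on H; apply H→I, K and equate their I, K entries.
Rows 2 and 3 agree on I; apply I→F and equate their F entries.
No row becomes fully distinguished — the join is lossy.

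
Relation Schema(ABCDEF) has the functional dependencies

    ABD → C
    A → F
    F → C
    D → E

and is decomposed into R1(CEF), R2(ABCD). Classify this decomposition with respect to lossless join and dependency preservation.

lossy and not dependency-preserving

Lossless test: (C)⁺ = {C}, which is a superkey of neither fragment — lossy.
Dependency preservation: the restricted closure of {A} across the fragments never reaches {F}, so A → F cannot be enforced without a join — not preserved.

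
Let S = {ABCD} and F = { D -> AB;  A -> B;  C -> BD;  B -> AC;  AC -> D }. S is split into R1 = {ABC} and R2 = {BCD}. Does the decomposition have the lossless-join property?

Yes

Common attributes: R1 ∩ R2 = {BC}.
Closure of {BC}: C → BD applies, adding D; B → AC applies, adding A. So (BC)⁺ = {ABCD}.
This closure contains every attribute of R1, so R1 ∩ R2 → R1. The join is lossless.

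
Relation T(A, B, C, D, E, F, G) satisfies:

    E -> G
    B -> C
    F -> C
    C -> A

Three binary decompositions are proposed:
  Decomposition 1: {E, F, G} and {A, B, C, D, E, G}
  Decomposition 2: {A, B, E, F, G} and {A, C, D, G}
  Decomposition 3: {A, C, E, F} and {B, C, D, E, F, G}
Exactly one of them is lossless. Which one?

Decomposition 1: common = {E, G}, closure = {E, G} → lossy.
Decomposition 2: common = {A, G}, closure = {A, G} → lossy.
Decomposition 3: common = {C, E, F}, closure = {A, C, E, F, G} → lossless.

Decomposition 3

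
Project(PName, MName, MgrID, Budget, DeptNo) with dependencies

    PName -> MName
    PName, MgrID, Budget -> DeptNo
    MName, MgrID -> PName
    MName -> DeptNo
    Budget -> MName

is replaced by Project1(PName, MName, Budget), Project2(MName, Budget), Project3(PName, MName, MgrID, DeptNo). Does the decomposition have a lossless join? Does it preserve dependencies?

lossy but dependency-preserving

Lossless test (chase): Rows 1 and 2 agree on MName; apply MName→DeptNo and equate their DeptNo entries. Rows 1 and 3 agree on MName; apply MName→DeptNo and equate their DeptNo entries. No row becomes fully distinguished — the join is lossy.
Dependency preservation: PName, MgrID, Budget → DeptNo is not contained in any single fragment, but the restricted closure of its left-hand side across the fragments still reaches the right-hand side; the remaining FDs each lie inside some fragment. All dependencies are preserved.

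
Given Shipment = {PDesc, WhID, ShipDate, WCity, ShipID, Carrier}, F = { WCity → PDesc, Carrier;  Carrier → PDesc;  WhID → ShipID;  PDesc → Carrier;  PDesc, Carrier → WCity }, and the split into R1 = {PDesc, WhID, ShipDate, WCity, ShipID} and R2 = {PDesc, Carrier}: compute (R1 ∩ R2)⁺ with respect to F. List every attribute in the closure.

PDesc, WCity, Carrier

R1 ∩ R2 = {PDesc}.
PDesc → Carrier applies, adding Carrier
PDesc, Carrier → WCity applies, adding WCity
Closure: {PDesc, WCity, Carrier}.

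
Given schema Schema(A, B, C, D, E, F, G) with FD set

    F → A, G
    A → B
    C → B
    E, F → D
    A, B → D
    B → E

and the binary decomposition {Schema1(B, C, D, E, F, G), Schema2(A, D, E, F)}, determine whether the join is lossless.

Yes

Common attributes: Schema1 ∩ Schema2 = {D, E, F}.
Closure of {D, E, F}: F → A, G applies, adding A, G; A → B applies, adding B. So (D, E, F)⁺ = {A, B, D, E, F, G}.
This closure contains every attribute of Schema2, so Schema1 ∩ Schema2 → Schema2. The join is lossless.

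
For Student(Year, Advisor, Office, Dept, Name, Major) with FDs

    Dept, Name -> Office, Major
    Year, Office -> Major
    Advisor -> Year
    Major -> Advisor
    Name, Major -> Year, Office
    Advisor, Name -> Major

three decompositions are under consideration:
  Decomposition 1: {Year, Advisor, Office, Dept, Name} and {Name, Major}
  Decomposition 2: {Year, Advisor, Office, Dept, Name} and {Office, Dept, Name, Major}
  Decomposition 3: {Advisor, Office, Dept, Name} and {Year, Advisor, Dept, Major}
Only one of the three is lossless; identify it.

Decomposition 1: common = {Name}, closure = {Name} → lossy.
Decomposition 2: common = {Office, Dept, Name}, closure = {Year, Advisor, Office, Dept, Name, Major} → lossless.
Decomposition 3: common = {Advisor, Dept}, closure = {Year, Advisor, Dept} → lossy.

Decomposition 2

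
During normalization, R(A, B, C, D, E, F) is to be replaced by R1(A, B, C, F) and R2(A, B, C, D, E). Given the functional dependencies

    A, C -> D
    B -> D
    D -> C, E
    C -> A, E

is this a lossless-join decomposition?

Common attributes: R1 ∩ R2 = {A, B, C}.
Closure of {A, B, C}: A, C → D applies, adding D; D → C, E applies, adding E. So (A, B, C)⁺ = {A, B, C, D, E}.
This closure contains every attribute of R2, so R1 ∩ R2 → R2. The join is lossless.

Yes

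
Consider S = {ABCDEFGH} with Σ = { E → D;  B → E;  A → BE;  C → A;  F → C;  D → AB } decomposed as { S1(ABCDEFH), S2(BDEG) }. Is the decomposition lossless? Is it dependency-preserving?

lossy but dependency-preserving

Lossless test: (BDE)⁺ = {ABDE}, which is a superkey of neither fragment — lossy.
Dependency preservation: every FD's attributes lie within a single fragment, so each can be enforced locally — preserved.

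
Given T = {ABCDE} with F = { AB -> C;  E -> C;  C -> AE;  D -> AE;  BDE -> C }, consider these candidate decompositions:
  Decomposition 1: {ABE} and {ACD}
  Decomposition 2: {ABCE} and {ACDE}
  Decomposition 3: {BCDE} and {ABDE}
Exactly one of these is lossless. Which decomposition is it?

Decomposition 1: common = {A}, closure = {A} → lossy.
Decomposition 2: common = {ACE}, closure = {ACE} → lossy.
Decomposition 3: common = {BDE}, closure = {ABCDE} → lossless.

Decomposition 3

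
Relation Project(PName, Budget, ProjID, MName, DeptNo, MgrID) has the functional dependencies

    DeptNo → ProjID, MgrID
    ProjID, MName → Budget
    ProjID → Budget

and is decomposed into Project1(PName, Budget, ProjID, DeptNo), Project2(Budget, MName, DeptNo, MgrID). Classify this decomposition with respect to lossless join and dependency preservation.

lossy but dependency-preserving

Lossless test: (Budget, DeptNo)⁺ = {Budget, ProjID, DeptNo, MgrID}, which is a superkey of neither fragment — lossy.
Dependency preservation: DeptNo → ProjID, MgrID; ProjID, MName → Budget are not contained in any single fragment, but the restricted closure of each left-hand side across the fragments still reaches the right-hand side; the remaining FDs each lie inside some fragment. All dependencies are preserved.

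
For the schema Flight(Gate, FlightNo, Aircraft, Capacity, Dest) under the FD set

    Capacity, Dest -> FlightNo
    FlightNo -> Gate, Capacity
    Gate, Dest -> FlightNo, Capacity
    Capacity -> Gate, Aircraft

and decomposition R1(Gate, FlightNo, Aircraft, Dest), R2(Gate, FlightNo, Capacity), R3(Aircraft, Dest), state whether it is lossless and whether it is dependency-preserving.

lossless but not dependency-preserving

Lossless test (chase): Rows 1 and 2 agree on FlightNo; apply FlightNo→Gate, Capacity and equate their Gate, Capacity entries. Rows 1 and 2 agree on Capacity; apply Capacity→Gate, Aircraft and equate their Gate, Aircraft entries. Row 1 is now all distinguished symbols — the join is lossless.
Dependency preservation: the restricted closure of {Capacity} across the fragments never reaches {Gate, Aircraft}, so Capacity → Gate, Aircraft cannot be enforced without a join — not preserved.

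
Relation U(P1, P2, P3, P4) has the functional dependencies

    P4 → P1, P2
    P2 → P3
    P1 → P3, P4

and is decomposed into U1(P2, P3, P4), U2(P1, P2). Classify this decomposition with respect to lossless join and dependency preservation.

lossy and not dependency-preserving

Lossless test: (P2)⁺ = {P2, P3}, which is a superkey of neither fragment — lossy.
Dependency preservation: the restricted closure of {P4} across the fragments never reaches {P1, P2}, so P4 → P1, P2 cannot be enforced without a join — not preserved.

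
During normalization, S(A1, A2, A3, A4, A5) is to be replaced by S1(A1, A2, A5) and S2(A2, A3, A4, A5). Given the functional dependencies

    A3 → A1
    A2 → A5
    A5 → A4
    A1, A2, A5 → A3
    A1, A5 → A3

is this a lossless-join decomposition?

Common attributes: S1 ∩ S2 = {A2, A5}.
Closure of {A2, A5}: A5 → A4 applies, adding A4. So (A2, A5)⁺ = {A2, A4, A5}.
The closure contains neither all of S1 = {A1, A2, A5} nor all of S2 = {A2, A3, A4, A5}, so the common attributes are not a superkey of either fragment. The join is lossy.

No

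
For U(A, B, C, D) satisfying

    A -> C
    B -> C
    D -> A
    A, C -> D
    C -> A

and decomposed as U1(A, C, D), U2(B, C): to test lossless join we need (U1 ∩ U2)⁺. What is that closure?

A, C, D

U1 ∩ U2 = {C}.
C → A applies, adding A
A, C → D applies, adding D
Closure: {A, C, D}.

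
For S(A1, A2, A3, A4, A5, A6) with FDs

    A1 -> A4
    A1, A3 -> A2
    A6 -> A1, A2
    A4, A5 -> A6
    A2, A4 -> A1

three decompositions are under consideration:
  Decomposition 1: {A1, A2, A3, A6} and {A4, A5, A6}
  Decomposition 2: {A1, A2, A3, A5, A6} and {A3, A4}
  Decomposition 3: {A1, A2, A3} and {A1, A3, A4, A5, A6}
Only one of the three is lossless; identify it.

Decomposition 1: common = {A6}, closure = {A1, A2, A4, A6} → lossy.
Decomposition 2: common = {A3}, closure = {A3} → lossy.
Decomposition 3: common = {A1, A3}, closure = {A1, A2, A3, A4} → lossless.

Decomposition 3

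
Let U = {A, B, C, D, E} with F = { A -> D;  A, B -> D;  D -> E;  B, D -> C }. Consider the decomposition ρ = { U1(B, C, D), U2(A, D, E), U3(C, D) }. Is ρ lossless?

Chase test. Columns are A, B, C, D, E; row i has aⱼ where attribute j ∈ Ui, else bᵢⱼ.
Initial tableau (one row per fragment):
  row 1: b11 a2 a3 a4 b15
  row 2: a1 b22 b23 a4 a5
  row 3: b31 b32 a3 a4 b35
Rows 1 and 2 agree on D; apply D→E and equate their E entries.
Rows 1 and 3 agree on D; apply D→E and equate their E entries.
No row becomes fully distinguished — the join is lossy.

No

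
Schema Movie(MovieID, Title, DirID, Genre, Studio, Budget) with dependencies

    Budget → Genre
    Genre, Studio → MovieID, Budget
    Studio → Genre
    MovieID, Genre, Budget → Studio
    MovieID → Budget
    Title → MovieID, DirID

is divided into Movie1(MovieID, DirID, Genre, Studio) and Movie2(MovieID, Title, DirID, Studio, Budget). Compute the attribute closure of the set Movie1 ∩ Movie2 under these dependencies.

MovieID, DirID, Genre, Studio, Budget

Movie1 ∩ Movie2 = {MovieID, DirID, Studio}.
Studio → Genre applies, adding Genre
MovieID → Budget applies, adding Budget
Closure: {MovieID, DirID, Genre, Studio, Budget}.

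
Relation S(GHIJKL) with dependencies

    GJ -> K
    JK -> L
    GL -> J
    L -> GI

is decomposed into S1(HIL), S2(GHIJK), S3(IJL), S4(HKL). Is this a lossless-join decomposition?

Yes

Chase test. Columns are GHIJKL; row i has aⱼ where attribute j ∈ Si, else bᵢⱼ.
Initial tableau (one row per fragment):
  row 1: b11 a2 a3 b14 b15 a6
  row 2: a1 a2 a3 a4 a5 b26
  row 3: b31 b32 a3 a4 b35 a6
  row 4: b41 a2 b43 b44 a5 a6
Rows 1 and 3 agree on L; apply L→GI and equate their GI entries.
Rows 1 and 4 agree on L; apply L→GI and equate their GI entries.
Rows 1 and 3 agree on GL; apply GL→J and equate their J entries.
Rows 1 and 4 agree on GL; apply GL→J and equate their J entries.
Rows 1 and 3 agree on GJ; apply GJ→K and equate their K entries.
Rows 1 and 4 agree on GJ; apply GJ→K and equate their K entries.
Rows 1 and 2 agree on JK; apply JK→L and equate their L entries.
Rows 1 and 2 agree on L; apply L→GI and equate their GI entries.
Row 1 is now all distinguished symbols — the join is lossless.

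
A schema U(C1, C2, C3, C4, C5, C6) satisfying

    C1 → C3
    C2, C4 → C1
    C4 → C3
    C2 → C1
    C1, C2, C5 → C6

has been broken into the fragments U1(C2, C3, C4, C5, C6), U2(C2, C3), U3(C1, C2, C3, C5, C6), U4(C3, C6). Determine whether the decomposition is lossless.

Yes

Chase test. Columns are C1, C2, C3, C4, C5, C6; row i has aⱼ where attribute j ∈ Ui, else bᵢⱼ.
Initial tableau (one row per fragment):
  row 1: b11 a2 a3 a4 a5 a6
  row 2: b21 a2 a3 b24 b25 b26
  row 3: a1 a2 a3 b34 a5 a6
  row 4: b41 b42 a3 b44 b45 a6
Rows 1 and 2 agree on C2; apply C2→C1 and equate their C1 entries.
Rows 1 and 3 agree on C2; apply C2→C1 and equate their C1 entries.
Row 1 is now all distinguished symbols — the join is lossless.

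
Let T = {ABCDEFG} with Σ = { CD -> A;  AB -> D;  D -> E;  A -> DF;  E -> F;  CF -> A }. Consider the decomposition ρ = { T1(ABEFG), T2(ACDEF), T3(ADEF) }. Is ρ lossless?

No

Chase test. Columns are ABCDEFG; row i has aⱼ where attribute j ∈ Ti, else bᵢⱼ.
Initial tableau (one row per fragment):
  row 1: a1 a2 b13 b14 a5 a6 a7
  row 2: a1 b22 a3 a4 a5 a6 b27
  row 3: a1 b32 b33 a4 a5 a6 b37
Rows 1 and 2 agree on A; apply A→DF and equate their DF entries.
No row becomes fully distinguished — the join is lossy.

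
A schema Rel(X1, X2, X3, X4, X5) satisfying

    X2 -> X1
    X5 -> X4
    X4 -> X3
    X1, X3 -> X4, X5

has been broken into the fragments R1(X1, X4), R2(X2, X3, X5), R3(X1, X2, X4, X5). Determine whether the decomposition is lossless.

Chase test. Columns are X1, X2, X3, X4, X5; row i has aⱼ where attribute j ∈ Ri, else bᵢⱼ.
Initial tableau (one row per fragment):
  row 1: a1 b12 b13 a4 b15
  row 2: b21 a2 a3 b24 a5
  row 3: a1 a2 b33 a4 a5
Rows 2 and 3 agree on X2; apply X2→X1 and equate their X1 entries.
Rows 2 and 3 agree on X5; apply X5→X4 and equate their X4 entries.
Rows 1 and 2 agree on X4; apply X4→X3 and equate their X3 entries.
Rows 1 and 3 agree on X4; apply X4→X3 and equate their X3 entries.
Rows 1 and 2 agree on X1, X3; apply X1, X3→X4, X5 and equate their X4, X5 entries.
Row 2 is now all distinguished symbols — the join is lossless.

Yes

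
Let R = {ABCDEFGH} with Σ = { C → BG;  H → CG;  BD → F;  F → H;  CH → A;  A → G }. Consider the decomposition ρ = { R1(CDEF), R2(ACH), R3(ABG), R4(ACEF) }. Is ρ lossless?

No

Chase test. Columns are ABCDEFGH; row i has aⱼ where attribute j ∈ Ri, else bᵢⱼ.
Initial tableau (one row per fragment):
  row 1: b11 b12 a3 a4 a5 a6 b17 b18
  row 2: a1 b22 a3 b24 b25 b26 b27 a8
  row 3: a1 a2 b33 b34 b35 b36 a7 b38
  row 4: a1 b42 a3 b44 a5 a6 b47 b48
Rows 1 and 2 agree on C; apply C→BG and equate their BG entries.
Rows 1 and 4 agree on C; apply C→BG and equate their BG entries.
Rows 1 and 4 agree on F; apply F→H and equate their H entries.
Rows 1 and 4 agree on CH; apply CH→A and equate their A entries.
Rows 1 and 3 agree on A; apply A→G and equate their G entries.
No row becomes fully distinguished — the join is lossy.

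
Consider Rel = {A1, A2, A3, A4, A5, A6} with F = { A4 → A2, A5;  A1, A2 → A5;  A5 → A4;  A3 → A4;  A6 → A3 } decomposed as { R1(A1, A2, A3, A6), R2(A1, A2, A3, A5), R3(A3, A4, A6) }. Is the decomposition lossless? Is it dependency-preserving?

lossless but not dependency-preserving

Lossless test (chase): Rows 1 and 2 agree on A1, A2; apply A1, A2→A5 and equate their A5 entries. Rows 1 and 2 agree on A5; apply A5→A4 and equate their A4 entries. Rows 1 and 3 agree on A3; apply A3→A4 and equate their A4 entries. Rows 1 and 3 agree on A4; apply A4→A2, A5 and equate their A2, A5 entries. Row 1 is now all distinguished symbols — the join is lossless.
Dependency preservation: the restricted closure of {A4} across the fragments never reaches {A2, A5}, so A4 → A2, A5 cannot be enforced without a join — not preserved.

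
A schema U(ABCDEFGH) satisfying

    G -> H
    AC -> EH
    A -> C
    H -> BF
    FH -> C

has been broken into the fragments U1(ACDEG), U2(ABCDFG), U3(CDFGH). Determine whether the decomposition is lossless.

Yes

Chase test. Columns are ABCDEFGH; row i has aⱼ where attribute j ∈ Ui, else bᵢⱼ.
Initial tableau (one row per fragment):
  row 1: a1 b12 a3 a4 a5 b16 a7 b18
  row 2: a1 a2 a3 a4 b25 a6 a7 b28
  row 3: b31 b32 a3 a4 b35 a6 a7 a8
Rows 1 and 2 agree on G; apply G→H and equate their H entries.
Rows 1 and 3 agree on G; apply G→H and equate their H entries.
Rows 1 and 2 agree on AC; apply AC→EH and equate their EH entries.
Rows 1 and 2 agree on H; apply H→BF and equate their BF entries.
Rows 1 and 3 agree on H; apply H→BF and equate their BF entries.
Row 1 is now all distinguished symbols — the join is lossless.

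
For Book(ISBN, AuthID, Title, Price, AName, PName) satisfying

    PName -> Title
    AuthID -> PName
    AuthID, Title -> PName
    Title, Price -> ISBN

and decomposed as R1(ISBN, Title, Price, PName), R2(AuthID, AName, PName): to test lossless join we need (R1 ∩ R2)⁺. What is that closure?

Title, PName

R1 ∩ R2 = {PName}.
PName → Title applies, adding Title
Closure: {Title, PName}.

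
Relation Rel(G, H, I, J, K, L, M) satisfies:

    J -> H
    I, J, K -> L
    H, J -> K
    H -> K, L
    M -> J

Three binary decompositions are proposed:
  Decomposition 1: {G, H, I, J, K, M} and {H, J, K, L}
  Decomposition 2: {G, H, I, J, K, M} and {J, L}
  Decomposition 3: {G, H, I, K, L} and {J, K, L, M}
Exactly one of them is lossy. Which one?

Decomposition 1: common = {H, J, K}, closure = {H, J, K, L} → lossless.
Decomposition 2: common = {J}, closure = {H, J, K, L} → lossless.
Decomposition 3: common = {K, L}, closure = {K, L} → lossy.

Decomposition 3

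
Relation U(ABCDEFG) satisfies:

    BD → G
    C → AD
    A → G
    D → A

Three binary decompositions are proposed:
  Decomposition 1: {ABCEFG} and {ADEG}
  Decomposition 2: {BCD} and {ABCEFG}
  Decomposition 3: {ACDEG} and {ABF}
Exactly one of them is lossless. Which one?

Decomposition 2

Decomposition 1: common = {AEG}, closure = {AEG} → lossy.
Decomposition 2: common = {BC}, closure = {ABCDG} → lossless.
Decomposition 3: common = {A}, closure = {AG} → lossy.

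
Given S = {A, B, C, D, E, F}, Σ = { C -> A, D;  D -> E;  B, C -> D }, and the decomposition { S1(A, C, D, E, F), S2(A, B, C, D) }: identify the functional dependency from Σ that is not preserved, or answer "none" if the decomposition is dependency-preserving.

none

C → A, D lies within S1.
D → E lies within S1.
B, C → D lies within S2.
Every dependency is enforceable on the fragments, so the decomposition is dependency-preserving.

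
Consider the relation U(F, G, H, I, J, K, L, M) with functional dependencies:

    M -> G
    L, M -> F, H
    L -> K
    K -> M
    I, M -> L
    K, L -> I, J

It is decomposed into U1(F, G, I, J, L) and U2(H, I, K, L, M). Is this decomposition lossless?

Yes

Common attributes: U1 ∩ U2 = {I, L}.
Closure of {I, L}: L → K applies, adding K; K → M applies, adding M; K, L → I, J applies, adding J; M → G applies, adding G; L, M → F, H applies, adding F, H. So (I, L)⁺ = {F, G, H, I, J, K, L, M}.
This closure contains every attribute of U1, so U1 ∩ U2 → U1. The join is lossless.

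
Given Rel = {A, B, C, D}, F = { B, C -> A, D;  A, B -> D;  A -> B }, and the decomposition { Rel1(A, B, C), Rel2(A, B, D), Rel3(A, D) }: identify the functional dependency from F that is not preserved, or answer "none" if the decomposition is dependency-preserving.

B, C → A, D: restricted closure across fragments reaches A, D.
A, B → D lies within Rel2.
A → B lies within Rel1.
Every dependency is enforceable on the fragments, so the decomposition is dependency-preserving.

none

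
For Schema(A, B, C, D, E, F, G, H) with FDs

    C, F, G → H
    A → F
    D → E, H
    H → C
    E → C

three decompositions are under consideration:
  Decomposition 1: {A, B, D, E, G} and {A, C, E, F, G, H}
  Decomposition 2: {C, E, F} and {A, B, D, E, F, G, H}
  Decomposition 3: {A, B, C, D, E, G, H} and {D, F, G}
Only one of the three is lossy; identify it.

Decomposition 3

Decomposition 1: common = {A, E, G}, closure = {A, C, E, F, G, H} → lossless.
Decomposition 2: common = {E, F}, closure = {C, E, F} → lossless.
Decomposition 3: common = {D, G}, closure = {C, D, E, G, H} → lossy.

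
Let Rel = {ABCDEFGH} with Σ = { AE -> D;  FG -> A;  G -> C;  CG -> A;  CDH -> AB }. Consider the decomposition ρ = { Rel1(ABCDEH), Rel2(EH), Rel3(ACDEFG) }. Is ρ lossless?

Chase test. Columns are ABCDEFGH; row i has aⱼ where attribute j ∈ Reli, else bᵢⱼ.
Initial tableau (one row per fragment):
  row 1: a1 a2 a3 a4 a5 b16 b17 a8
  row 2: b21 b22 b23 b24 a5 b26 b27 a8
  row 3: a1 b32 a3 a4 a5 a6 a7 b38
No row becomes fully distinguished — the join is lossy.

No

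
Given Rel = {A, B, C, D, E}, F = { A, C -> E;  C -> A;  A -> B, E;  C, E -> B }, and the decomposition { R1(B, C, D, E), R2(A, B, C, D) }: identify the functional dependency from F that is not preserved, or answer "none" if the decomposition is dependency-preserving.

A -> B, E

Check A → B, E: no single fragment contains all of {A, B, E}, and the restricted closure of {A} across the fragments never reaches {B, E}.
A, C → E is preserved.
C → A is preserved.
C, E → B is preserved.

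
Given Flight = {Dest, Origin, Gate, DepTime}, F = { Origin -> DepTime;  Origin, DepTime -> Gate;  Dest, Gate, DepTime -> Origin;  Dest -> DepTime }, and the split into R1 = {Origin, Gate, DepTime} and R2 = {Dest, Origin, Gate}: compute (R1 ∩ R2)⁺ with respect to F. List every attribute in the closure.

R1 ∩ R2 = {Origin, Gate}.
Origin → DepTime applies, adding DepTime
Closure: {Origin, Gate, DepTime}.

Origin, Gate, DepTime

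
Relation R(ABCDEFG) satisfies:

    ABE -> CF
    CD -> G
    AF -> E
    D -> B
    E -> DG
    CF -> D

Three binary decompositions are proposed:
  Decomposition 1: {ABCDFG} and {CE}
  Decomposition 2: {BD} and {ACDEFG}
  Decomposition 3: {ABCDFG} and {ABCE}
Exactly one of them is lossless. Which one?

Decomposition 1: common = {C}, closure = {C} → lossy.
Decomposition 2: common = {D}, closure = {BD} → lossless.
Decomposition 3: common = {ABC}, closure = {ABC} → lossy.

Decomposition 2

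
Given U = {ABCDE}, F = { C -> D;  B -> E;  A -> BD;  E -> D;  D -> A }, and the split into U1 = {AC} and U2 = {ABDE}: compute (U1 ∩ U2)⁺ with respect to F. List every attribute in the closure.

ABDE

U1 ∩ U2 = {A}.
A → BD applies, adding BD
B → E applies, adding E
Closure: {ABDE}.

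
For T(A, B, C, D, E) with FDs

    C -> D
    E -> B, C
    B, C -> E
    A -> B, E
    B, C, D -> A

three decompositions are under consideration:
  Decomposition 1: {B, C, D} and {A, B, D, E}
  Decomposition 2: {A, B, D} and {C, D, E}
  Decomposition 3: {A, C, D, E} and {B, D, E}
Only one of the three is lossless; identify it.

Decomposition 1: common = {B, D}, closure = {B, D} → lossy.
Decomposition 2: common = {D}, closure = {D} → lossy.
Decomposition 3: common = {D, E}, closure = {A, B, C, D, E} → lossless.

Decomposition 3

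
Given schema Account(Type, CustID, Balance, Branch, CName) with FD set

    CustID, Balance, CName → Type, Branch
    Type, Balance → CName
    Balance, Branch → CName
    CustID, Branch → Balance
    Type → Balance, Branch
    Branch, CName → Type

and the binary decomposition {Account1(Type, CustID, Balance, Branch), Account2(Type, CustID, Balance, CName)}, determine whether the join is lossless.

Yes

Common attributes: Account1 ∩ Account2 = {Type, CustID, Balance}.
Closure of {Type, CustID, Balance}: Type, Balance → CName applies, adding CName; Type → Balance, Branch applies, adding Branch. So (Type, CustID, Balance)⁺ = {Type, CustID, Balance, Branch, CName}.
This closure contains every attribute of Account1, so Account1 ∩ Account2 → Account1. The join is lossless.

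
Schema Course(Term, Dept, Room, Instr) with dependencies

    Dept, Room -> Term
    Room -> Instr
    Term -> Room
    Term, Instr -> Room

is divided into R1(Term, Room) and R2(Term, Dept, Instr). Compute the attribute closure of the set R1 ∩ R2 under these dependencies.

R1 ∩ R2 = {Term}.
Term → Room applies, adding Room
Room → Instr applies, adding Instr
Closure: {Term, Room, Instr}.

Term, Room, Instr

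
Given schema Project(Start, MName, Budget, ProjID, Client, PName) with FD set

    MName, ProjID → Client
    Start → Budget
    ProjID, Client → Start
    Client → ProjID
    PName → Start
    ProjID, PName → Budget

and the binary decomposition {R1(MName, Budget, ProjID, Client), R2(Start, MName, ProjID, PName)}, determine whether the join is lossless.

Yes

Common attributes: R1 ∩ R2 = {MName, ProjID}.
Closure of {MName, ProjID}: MName, ProjID → Client applies, adding Client; ProjID, Client → Start applies, adding Start; Start → Budget applies, adding Budget. So (MName, ProjID)⁺ = {Start, MName, Budget, ProjID, Client}.
This closure contains every attribute of R1, so R1 ∩ R2 → R1. The join is lossless.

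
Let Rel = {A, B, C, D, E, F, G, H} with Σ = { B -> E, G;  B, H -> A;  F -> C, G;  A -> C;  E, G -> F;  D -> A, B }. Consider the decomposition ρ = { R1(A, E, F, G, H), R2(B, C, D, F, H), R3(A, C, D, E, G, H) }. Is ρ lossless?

Chase test. Columns are A, B, C, D, E, F, G, H; row i has aⱼ where attribute j ∈ Ri, else bᵢⱼ.
Initial tableau (one row per fragment):
  row 1: a1 b12 b13 b14 a5 a6 a7 a8
  row 2: b21 a2 a3 a4 b25 a6 b27 a8
  row 3: a1 b32 a3 a4 a5 b36 a7 a8
Rows 1 and 2 agree on F; apply F→C, G and equate their C, G entries.
Rows 1 and 3 agree on E, G; apply E, G→F and equate their F entries.
Rows 2 and 3 agree on D; apply D→A, B and equate their A, B entries.
Rows 2 and 3 agree on B; apply B→E, G and equate their E, G entries.
Row 2 is now all distinguished symbols — the join is lossless.

Yes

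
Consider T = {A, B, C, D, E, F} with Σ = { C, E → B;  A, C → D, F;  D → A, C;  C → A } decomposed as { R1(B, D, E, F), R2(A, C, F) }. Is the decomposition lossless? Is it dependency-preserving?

Lossless test: (F)⁺ = {F}, which is a superkey of neither fragment — lossy.
Dependency preservation: the restricted closure of {C, E} across the fragments never reaches {B}, so C, E → B cannot be enforced without a join — not preserved.

lossy and not dependency-preserving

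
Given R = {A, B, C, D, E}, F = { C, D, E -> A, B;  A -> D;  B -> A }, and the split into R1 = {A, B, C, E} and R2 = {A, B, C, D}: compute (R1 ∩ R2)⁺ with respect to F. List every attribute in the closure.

A, B, C, D

R1 ∩ R2 = {A, B, C}.
A → D applies, adding D
Closure: {A, B, C, D}.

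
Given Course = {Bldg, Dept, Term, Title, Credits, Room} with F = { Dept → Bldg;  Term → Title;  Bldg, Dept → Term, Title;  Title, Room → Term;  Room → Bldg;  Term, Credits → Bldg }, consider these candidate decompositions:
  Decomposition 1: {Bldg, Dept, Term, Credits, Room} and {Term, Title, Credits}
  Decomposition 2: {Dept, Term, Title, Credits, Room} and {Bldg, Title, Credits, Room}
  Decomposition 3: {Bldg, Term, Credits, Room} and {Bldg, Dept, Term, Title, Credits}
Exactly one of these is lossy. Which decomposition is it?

Decomposition 1: common = {Term, Credits}, closure = {Bldg, Term, Title, Credits} → lossless.
Decomposition 2: common = {Title, Credits, Room}, closure = {Bldg, Term, Title, Credits, Room} → lossless.
Decomposition 3: common = {Bldg, Term, Credits}, closure = {Bldg, Term, Title, Credits} → lossy.

Decomposition 3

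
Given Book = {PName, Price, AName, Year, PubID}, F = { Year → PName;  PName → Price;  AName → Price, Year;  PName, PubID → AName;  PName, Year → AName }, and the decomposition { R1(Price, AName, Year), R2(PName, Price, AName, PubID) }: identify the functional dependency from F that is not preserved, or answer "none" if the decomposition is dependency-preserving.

Year → PName: restricted closure across fragments reaches PName.
PName → Price lies within R2.
AName → Price, Year lies within R1.
PName, PubID → AName lies within R2.
PName, Year → AName: restricted closure across fragments reaches AName.
Every dependency is enforceable on the fragments, so the decomposition is dependency-preserving.

none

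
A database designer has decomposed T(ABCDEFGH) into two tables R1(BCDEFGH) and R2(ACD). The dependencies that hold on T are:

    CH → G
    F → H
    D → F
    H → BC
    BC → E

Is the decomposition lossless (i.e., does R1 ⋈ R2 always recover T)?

Yes

Common attributes: R1 ∩ R2 = {CD}.
Closure of {CD}: D → F applies, adding F; F → H applies, adding H; H → BC applies, adding B; BC → E applies, adding E; CH → G applies, adding G. So (CD)⁺ = {BCDEFGH}.
This closure contains every attribute of R1, so R1 ∩ R2 → R1. The join is lossless.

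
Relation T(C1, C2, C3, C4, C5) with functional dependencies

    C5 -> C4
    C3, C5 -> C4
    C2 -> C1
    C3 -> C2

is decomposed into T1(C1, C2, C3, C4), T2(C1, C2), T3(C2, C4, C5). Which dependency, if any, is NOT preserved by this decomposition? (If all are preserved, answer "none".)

C5 → C4 lies within T3.
C3, C5 → C4: restricted closure across fragments reaches C4.
C2 → C1 lies within T1.
C3 → C2 lies within T1.
Every dependency is enforceable on the fragments, so the decomposition is dependency-preserving.

none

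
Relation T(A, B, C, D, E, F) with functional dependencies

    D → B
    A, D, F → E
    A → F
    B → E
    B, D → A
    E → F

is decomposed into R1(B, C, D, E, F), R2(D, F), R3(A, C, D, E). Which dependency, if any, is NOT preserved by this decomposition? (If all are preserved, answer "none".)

A → F

Check A → F: no single fragment contains all of {A, F}, and the restricted closure of {A} across the fragments never reaches {F}.
D → B is preserved.
A, D, F → E is preserved.
B → E is preserved.
B, D → A is preserved.
E → F is preserved.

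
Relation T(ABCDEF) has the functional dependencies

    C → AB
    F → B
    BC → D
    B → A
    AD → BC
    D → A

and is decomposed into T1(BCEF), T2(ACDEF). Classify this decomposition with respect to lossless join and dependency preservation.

Lossless test: (CEF)⁺ = {ABCDEF}, which contains all of one fragment — lossless.
Dependency preservation: the restricted closure of {B} across the fragments never reaches {A}, so B → A cannot be enforced without a join — not preserved.

lossless but not dependency-preserving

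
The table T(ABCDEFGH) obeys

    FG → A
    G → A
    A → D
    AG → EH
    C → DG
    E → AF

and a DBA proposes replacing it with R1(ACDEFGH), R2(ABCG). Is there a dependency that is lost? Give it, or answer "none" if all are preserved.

FG → A lies within R1.
G → A lies within R1.
A → D lies within R1.
AG → EH lies within R1.
C → DG lies within R1.
E → AF lies within R1.
Every dependency is enforceable on the fragments, so the decomposition is dependency-preserving.

none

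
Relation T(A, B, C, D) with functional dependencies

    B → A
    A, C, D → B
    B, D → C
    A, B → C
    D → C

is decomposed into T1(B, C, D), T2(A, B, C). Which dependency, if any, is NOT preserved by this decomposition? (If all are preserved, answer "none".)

Check A, C, D → B: no single fragment contains all of {A, B, C, D}, and the restricted closure of {A, C, D} across the fragments never reaches {B}.
B → A is preserved.
B, D → C is preserved.
A, B → C is preserved.
D → C is preserved.

A, C, D → B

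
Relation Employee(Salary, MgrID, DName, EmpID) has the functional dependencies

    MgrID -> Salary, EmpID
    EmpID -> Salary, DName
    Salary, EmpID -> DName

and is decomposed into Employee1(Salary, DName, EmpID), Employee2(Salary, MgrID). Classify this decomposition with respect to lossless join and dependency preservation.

Lossless test: (Salary)⁺ = {Salary}, which is a superkey of neither fragment — lossy.
Dependency preservation: the restricted closure of {MgrID} across the fragments never reaches {Salary, EmpID}, so MgrID → Salary, EmpID cannot be enforced without a join — not preserved.

lossy and not dependency-preserving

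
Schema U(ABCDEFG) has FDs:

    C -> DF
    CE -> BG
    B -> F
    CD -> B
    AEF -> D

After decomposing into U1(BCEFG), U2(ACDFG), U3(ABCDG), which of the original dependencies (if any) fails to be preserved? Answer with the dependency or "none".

Check AEF → D: no single fragment contains all of {ADEF}, and the restricted closure of {AEF} across the fragments never reaches {D}.
C → DF is preserved.
CE → BG is preserved.
B → F is preserved.
CD → B is preserved.

AEF -> D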